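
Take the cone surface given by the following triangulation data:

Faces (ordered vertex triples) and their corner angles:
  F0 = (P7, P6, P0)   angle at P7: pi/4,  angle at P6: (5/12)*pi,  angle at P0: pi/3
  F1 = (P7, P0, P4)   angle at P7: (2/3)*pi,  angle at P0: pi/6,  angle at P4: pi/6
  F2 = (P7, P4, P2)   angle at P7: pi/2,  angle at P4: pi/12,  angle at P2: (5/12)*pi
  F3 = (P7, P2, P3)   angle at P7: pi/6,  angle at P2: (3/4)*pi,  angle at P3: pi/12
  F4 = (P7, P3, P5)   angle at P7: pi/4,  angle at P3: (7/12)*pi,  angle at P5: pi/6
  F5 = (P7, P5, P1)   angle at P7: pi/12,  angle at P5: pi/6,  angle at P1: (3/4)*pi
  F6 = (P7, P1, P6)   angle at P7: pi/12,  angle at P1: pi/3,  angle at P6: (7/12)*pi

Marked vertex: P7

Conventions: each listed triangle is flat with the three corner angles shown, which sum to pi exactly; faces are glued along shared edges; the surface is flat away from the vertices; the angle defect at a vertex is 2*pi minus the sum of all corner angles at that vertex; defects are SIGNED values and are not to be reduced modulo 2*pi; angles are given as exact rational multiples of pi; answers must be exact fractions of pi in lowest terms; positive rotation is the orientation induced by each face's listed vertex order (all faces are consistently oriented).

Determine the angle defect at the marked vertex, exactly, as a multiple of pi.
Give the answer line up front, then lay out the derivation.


Answer: defect(P7) = 0

Sum of corner angles at P7: 2*pi
defect = 2*pi - 2*pi


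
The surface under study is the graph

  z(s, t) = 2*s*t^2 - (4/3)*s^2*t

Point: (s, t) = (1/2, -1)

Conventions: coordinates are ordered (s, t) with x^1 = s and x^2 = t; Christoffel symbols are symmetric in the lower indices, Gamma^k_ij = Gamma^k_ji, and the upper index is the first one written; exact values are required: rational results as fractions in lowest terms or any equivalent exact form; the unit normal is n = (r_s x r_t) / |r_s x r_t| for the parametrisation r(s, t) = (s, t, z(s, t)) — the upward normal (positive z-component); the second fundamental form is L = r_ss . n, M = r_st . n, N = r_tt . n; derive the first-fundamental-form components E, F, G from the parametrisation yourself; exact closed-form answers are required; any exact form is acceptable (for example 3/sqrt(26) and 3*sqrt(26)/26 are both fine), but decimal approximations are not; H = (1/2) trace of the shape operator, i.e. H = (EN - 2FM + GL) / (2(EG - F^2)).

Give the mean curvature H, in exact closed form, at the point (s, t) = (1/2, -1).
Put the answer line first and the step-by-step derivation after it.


Answer: H = -561*sqrt(158)/24964

z_s = 10/3, z_t = -7/3, z_ss = 8/3, z_st = -16/3, z_tt = 2
E = 109/9, F = -70/9, G = 58/9; answer radicand W^2 = 158/9
unnormalised second-form numerators: l = 8/3, m = -16/3, n = 2; L = l/sqrt(158/9), and similarly M = m/sqrt(W^2), N = n/sqrt(W^2)
H = (E*n - 2*F*m + G*l) / (2*(EG - F^2)*sqrt(W^2)); E*n - 2*F*m + G*l = -374/9, EG - F^2 = 158/9, so H = (-187/158)/sqrt(158/9)


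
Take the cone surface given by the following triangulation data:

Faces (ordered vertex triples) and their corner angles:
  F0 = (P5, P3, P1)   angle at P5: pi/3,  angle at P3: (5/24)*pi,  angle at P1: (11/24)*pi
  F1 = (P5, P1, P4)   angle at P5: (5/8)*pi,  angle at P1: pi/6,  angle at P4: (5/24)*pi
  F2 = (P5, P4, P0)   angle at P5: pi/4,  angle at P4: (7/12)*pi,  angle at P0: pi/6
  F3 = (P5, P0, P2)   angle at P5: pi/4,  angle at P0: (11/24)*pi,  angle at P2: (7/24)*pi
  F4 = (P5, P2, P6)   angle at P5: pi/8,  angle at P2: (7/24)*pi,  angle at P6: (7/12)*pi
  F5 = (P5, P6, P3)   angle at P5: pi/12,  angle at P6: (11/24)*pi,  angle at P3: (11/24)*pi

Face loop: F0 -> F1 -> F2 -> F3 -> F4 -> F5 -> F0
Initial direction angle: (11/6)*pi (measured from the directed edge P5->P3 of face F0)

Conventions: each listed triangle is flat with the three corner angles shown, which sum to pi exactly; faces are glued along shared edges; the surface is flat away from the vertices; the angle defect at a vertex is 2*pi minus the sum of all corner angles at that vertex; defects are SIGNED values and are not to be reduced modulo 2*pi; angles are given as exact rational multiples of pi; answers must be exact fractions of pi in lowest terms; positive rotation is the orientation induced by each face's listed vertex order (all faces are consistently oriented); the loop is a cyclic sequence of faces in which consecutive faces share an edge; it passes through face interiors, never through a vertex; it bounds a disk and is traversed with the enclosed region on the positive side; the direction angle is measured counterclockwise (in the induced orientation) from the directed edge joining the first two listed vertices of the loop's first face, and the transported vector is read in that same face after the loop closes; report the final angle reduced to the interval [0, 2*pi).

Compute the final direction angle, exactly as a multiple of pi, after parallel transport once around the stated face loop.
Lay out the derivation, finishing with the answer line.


enclosed vertex P5: corner angles sum to (5/3)*pi, defect = 2*pi - (5/3)*pi = pi/3
transport around the loop rotates by the sum of enclosed defects; add to the initial angle mod 2*pi
final angle = (11/6)*pi + pi/3 = pi/6 (mod 2*pi)

Answer: final direction angle = pi/6


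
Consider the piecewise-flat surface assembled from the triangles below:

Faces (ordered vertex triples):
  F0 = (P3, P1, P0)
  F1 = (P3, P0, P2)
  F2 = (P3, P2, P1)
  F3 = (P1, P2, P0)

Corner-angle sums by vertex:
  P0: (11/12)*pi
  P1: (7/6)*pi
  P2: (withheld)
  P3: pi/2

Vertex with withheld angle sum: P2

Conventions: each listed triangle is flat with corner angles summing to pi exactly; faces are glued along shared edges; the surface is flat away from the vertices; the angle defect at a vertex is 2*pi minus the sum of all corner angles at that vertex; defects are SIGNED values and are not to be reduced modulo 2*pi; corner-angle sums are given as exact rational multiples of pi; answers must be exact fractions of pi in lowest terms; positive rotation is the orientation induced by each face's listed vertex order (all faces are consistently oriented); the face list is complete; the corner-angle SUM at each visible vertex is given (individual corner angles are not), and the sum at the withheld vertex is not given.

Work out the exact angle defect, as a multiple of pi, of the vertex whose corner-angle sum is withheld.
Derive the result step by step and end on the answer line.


V = 4, E = 6, F = 4; chi = V - E + F = 2
Gauss-Bonnet: total defect = 2*pi*chi = 4*pi; visible defects sum to (41/12)*pi

Answer: defect(P2) = (7/12)*pi


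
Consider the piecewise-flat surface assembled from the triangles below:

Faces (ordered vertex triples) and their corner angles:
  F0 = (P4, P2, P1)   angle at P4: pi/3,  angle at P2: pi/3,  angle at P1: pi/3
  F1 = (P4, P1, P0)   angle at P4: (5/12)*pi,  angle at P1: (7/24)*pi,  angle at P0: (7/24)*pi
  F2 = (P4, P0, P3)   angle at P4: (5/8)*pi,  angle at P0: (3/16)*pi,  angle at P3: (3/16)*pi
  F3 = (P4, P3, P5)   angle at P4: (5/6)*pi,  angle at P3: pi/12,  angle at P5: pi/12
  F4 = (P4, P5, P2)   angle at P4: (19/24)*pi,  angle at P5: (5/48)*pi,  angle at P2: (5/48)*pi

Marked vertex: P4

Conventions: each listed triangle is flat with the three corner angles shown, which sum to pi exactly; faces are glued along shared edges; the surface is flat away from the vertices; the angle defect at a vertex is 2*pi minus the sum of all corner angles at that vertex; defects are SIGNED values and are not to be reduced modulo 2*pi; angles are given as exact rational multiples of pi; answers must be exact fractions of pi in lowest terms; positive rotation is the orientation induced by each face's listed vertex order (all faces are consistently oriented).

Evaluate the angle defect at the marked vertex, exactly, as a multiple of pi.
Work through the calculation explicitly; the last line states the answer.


Sum of corner angles at P4: 3*pi
defect = 2*pi - 3*pi

Answer: defect(P4) = -pi


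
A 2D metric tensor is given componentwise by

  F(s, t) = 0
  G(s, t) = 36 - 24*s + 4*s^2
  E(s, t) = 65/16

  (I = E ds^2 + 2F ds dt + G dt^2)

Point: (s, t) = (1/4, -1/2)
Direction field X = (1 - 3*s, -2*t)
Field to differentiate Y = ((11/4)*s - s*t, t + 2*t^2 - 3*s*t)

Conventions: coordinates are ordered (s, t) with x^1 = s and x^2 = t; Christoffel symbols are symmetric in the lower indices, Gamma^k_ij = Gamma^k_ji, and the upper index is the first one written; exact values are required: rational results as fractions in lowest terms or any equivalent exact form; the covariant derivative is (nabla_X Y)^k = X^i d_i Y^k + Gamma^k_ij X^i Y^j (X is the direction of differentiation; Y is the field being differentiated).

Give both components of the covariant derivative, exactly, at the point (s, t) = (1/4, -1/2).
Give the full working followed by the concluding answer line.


E = 65/16, F = 0, G = 121/4 at the point
E_s = 0, E_t = 0, F_s = 0, F_t = 0, G_s = -22, G_t = 0
EG - F^2 = 7865/64;  g^inv = (64/7865) * [[121/4, 0], [0, 65/16]]
first-kind symbols [ij,l] = (1/2)(d_i g_jl + d_j g_il - d_l g_ij): [ss,s] = E_s/2 = 0, [ss,t] = F_s - E_t/2 = 0, [st,s] = E_t/2 = 0, [st,t] = G_s/2 = -11, [tt,s] = F_t - G_s/2 = 11, [tt,t] = G_t/2 = 0
Gamma^s_ij = (G*[ij,s] - F*[ij,t])/(EG - F^2), Gamma^t_ij = (E*[ij,t] - F*[ij,s])/(EG - F^2)
Gamma_sss = 0, Gamma_sst = 0, Gamma_stt = 176/65, Gamma_tss = 0, Gamma_tst = -4/11, Gamma_ttt = 0
X = (1/4, 1), Y = (13/16, 3/8) at the point

Answer: (nabla_X Y)^s = 1641/1040, (nabla_X Y)^t = -75/44


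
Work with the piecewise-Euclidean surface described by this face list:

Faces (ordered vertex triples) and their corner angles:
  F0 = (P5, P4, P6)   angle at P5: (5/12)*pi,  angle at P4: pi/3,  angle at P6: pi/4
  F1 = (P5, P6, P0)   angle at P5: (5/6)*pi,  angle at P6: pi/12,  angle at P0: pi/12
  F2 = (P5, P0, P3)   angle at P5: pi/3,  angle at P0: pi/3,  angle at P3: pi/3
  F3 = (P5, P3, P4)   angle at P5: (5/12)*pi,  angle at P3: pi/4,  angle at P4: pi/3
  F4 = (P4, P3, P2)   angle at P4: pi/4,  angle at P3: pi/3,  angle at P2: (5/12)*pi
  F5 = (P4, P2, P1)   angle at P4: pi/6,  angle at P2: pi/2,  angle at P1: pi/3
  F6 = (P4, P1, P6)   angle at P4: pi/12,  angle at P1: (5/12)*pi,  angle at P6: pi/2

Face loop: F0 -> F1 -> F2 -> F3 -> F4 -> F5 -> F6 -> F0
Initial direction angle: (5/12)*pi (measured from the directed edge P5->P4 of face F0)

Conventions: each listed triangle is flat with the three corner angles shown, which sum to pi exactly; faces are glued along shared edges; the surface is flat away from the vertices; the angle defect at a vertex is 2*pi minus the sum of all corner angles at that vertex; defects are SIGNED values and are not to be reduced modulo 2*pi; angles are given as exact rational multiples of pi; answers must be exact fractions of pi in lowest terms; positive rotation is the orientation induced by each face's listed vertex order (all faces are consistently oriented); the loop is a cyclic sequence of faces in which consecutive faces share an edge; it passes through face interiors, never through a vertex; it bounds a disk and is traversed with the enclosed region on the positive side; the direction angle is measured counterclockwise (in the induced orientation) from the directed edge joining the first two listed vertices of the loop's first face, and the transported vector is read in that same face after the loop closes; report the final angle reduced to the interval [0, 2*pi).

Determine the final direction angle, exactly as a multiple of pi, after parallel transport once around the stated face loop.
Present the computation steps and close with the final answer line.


enclosed vertex P4: corner angles sum to (7/6)*pi, defect = 2*pi - (7/6)*pi = (5/6)*pi
enclosed vertex P5: corner angles sum to 2*pi, defect = 2*pi - 2*pi = 0
the rotation equals the total enclosed defect, so the final angle is initial + defects (mod 2*pi)
final angle = (5/12)*pi + (5/6)*pi = (5/4)*pi (mod 2*pi)

Answer: final direction angle = (5/4)*pi


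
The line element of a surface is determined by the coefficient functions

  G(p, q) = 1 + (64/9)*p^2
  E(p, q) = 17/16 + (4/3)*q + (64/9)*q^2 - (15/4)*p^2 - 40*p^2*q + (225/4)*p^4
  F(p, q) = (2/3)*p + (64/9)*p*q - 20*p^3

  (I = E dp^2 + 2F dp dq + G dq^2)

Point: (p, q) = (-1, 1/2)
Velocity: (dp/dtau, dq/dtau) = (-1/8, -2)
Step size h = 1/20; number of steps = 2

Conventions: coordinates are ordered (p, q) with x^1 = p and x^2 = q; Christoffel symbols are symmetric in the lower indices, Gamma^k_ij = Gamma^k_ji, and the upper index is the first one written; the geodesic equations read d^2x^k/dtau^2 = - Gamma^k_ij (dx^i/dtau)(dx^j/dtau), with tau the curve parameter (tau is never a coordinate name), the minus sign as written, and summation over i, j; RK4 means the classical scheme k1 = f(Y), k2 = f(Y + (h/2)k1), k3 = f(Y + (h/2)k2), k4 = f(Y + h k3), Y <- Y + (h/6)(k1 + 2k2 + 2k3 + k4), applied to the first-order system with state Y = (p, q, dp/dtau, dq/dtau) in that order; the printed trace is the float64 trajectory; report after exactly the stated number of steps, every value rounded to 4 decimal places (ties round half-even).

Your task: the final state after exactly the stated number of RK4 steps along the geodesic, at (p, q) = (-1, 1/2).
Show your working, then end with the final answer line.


f(Y) = (dp/dtau, dq/dtau, -Gamma^p_ij Y'^i Y'^j, -Gamma^q_ij Y'^i Y'^j) with the Gammas evaluated at the stage position; h = 0.050000; intermediate values shown to 6 dp
step 0: p = -1.0000, q = 0.5000, dp/dtau = -0.1250, dq/dtau = -2.0000
step 1:
  k1: at (p, q) = (-1.000000, 0.500000), (dp/dtau, dq/dtau) = (-0.125000, -2.000000); Gamma_ppp = -2.058302, Gamma_ppq = -0.365920, Gamma_pqq = 0.000000, Gamma_qpp = -0.927686, Gamma_qpq = -0.164922, Gamma_qqq = 0.000000; k1 = (-0.125000, -2.000000, 0.215121, 0.096956)
  k2: at (p, q) = (-1.003125, 0.450000), (dp/dtau, dq/dtau) = (-0.119622, -1.997576); Gamma_ppp = -2.023897, Gamma_ppq = -0.358683, Gamma_pqq = 0.000000, Gamma_qpp = -0.887973, Gamma_qpq = -0.157370, Gamma_qqq = 0.000000; k2 = (-0.119622, -1.997576, 0.200378, 0.087915)
  k3: at (p, q) = (-1.002991, 0.450061), (dp/dtau, dq/dtau) = (-0.119991, -1.997802); Gamma_ppp = -2.024176, Gamma_ppq = -0.358780, Gamma_pqq = 0.000000, Gamma_qpp = -0.888294, Gamma_qpq = -0.157448, Gamma_qqq = 0.000000; k3 = (-0.119991, -1.997802, 0.201155, 0.088276)
  k4: at (p, q) = (-1.006000, 0.400110), (dp/dtau, dq/dtau) = (-0.114942, -1.995586); Gamma_ppp = -1.990790, Gamma_ppq = -0.351808, Gamma_pqq = 0.000000, Gamma_qpp = -0.851326, Gamma_qpq = -0.150444, Gamma_qqq = 0.000000; k4 = (-0.114942, -1.995586, 0.187695, 0.080264)
  Y <- Y + (h/6)(k1 + 2k2 + 2k3 + k4): p = -1.0060, q = 0.4001, dp/dtau = -0.1150, dq/dtau = -1.9956
step 2:
  k1: at (p, q) = (-1.005993, 0.400114), (dp/dtau, dq/dtau) = (-0.114951, -1.995587); Gamma_ppp = -1.990803, Gamma_ppq = -0.351812, Gamma_pqq = 0.000000, Gamma_qpp = -0.851340, Gamma_qpq = -0.150448, Gamma_qqq = 0.000000; k1 = (-0.114951, -1.995587, 0.187714, 0.080273)
  k2: at (p, q) = (-1.008867, 0.350224), (dp/dtau, dq/dtau) = (-0.110258, -1.993580); Gamma_ppp = -1.958482, Gamma_ppq = -0.345115, Gamma_pqq = 0.000000, Gamma_qpp = -0.816931, Gamma_qpq = -0.143956, Gamma_qqq = 0.000000; k2 = (-0.110258, -1.993580, 0.175527, 0.073217)
  k3: at (p, q) = (-1.008750, 0.350274), (dp/dtau, dq/dtau) = (-0.110563, -1.993756); Gamma_ppp = -1.958709, Gamma_ppq = -0.345195, Gamma_pqq = 0.000000, Gamma_qpp = -0.817172, Gamma_qpq = -0.144015, Gamma_qqq = 0.000000; k3 = (-0.110563, -1.993756, 0.176130, 0.073481)
  k4: at (p, q) = (-1.011521, 0.300426), (dp/dtau, dq/dtau) = (-0.106144, -1.991913); Gamma_ppp = -1.927365, Gamma_ppq = -0.338740, Gamma_pqq = 0.000000, Gamma_qpp = -0.785008, Gamma_qpq = -0.137967, Gamma_qqq = 0.000000; k4 = (-0.106144, -1.991913, 0.164955, 0.067185)
  Y <- Y + (h/6)(k1 + 2k2 + 2k3 + k4): p = -1.0115, q = 0.3004, dp/dtau = -0.1062, dq/dtau = -1.9919

Answer: p = -1.0115, q = 0.3004, dp/dtau = -0.1062, dq/dtau = -1.9919


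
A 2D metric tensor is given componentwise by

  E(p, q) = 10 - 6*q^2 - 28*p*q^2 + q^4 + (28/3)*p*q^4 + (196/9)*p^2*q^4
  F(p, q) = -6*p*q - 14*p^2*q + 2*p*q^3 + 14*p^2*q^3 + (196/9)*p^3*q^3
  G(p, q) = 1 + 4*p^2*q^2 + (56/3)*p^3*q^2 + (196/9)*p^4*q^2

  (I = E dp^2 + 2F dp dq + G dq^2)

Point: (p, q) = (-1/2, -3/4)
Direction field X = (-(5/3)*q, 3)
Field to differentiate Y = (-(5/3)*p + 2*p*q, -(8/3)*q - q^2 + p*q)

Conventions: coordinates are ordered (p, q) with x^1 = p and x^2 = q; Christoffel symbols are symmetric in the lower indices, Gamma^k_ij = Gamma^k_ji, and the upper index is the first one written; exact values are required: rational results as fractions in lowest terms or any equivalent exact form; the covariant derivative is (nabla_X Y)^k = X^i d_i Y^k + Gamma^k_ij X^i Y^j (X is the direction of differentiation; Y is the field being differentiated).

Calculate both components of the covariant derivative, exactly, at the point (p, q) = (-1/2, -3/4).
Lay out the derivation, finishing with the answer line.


E = 241/16, F = 15/32, G = 65/64 at the point
E_p = -315/16, E_q = -15, F_p = -501/64, F_q = -7/8, G_p = -1/2, G_q = -1/24
EG - F^2 = 965/64;  g^inv = (64/965) * [[65/64, -15/32], [-15/32, 241/16]]
first-kind symbols [ij,l] = (1/2)(d_i g_jl + d_j g_il - d_l g_ij): [pp,p] = E_p/2 = -315/32, [pp,q] = F_p - E_q/2 = -21/64, [pq,p] = E_q/2 = -15/2, [pq,q] = G_p/2 = -1/4, [qq,p] = F_q - G_p/2 = -5/8, [qq,q] = G_q/2 = -1/48
Gamma^p_ij = (G*[ij,p] - F*[ij,q])/(EG - F^2), Gamma^q_ij = (E*[ij,q] - F*[ij,p])/(EG - F^2)
Gamma_ppp = -126/193, Gamma_ppq = -96/193, Gamma_pqq = -8/193, Gamma_qpp = -21/965, Gamma_qpq = -16/965, Gamma_qqq = -4/2895
X = (5/4, 3), Y = (19/12, 29/16) at the point

Answer: (nabla_X Y)^p = -6928/579, (nabla_X Y)^q = -23563/3860


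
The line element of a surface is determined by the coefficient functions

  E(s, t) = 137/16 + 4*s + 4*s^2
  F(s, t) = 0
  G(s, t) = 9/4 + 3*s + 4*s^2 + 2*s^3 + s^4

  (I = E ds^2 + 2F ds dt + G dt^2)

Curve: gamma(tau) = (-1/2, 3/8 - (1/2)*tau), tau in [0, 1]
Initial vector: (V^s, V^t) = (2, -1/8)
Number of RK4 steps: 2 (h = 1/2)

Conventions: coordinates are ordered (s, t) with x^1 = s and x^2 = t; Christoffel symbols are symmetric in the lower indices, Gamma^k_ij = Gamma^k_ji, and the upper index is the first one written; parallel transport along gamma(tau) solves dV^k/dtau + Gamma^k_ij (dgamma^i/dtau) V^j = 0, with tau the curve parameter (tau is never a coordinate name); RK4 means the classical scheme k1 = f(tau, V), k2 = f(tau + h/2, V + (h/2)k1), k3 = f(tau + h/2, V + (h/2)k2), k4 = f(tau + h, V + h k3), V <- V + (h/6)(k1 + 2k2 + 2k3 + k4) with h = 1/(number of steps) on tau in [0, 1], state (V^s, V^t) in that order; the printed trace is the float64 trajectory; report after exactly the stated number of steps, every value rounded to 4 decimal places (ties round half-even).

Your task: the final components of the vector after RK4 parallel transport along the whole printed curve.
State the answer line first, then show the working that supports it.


Answer: V^s = 2.0000, V^t = -0.1250

gamma'(tau) = (0, -1/2); f(tau, V)^k = -Gamma^k_ij(gamma(tau)) gamma'^i(tau) V^j; h = 1/2; intermediate values shown to 6 dp
curve data and Christoffel symbols at the stage parameters:
  tau = 0.000000: gamma = (-0.500000, 0.375000), gamma' = (0.000000, -0.500000); Gamma_sss = 0.000000, Gamma_sst = 0.000000, Gamma_stt = 0.000000, Gamma_tss = 0.000000, Gamma_tst = 0.000000, Gamma_ttt = 0.000000
  tau = 0.250000: gamma = (-0.500000, 0.250000), gamma' = (0.000000, -0.500000); Gamma_sss = 0.000000, Gamma_sst = 0.000000, Gamma_stt = 0.000000, Gamma_tss = 0.000000, Gamma_tst = 0.000000, Gamma_ttt = 0.000000
  tau = 0.500000: gamma = (-0.500000, 0.125000), gamma' = (0.000000, -0.500000); Gamma_sss = 0.000000, Gamma_sst = 0.000000, Gamma_stt = 0.000000, Gamma_tss = 0.000000, Gamma_tst = 0.000000, Gamma_ttt = 0.000000
  tau = 0.750000: gamma = (-0.500000, 0.000000), gamma' = (0.000000, -0.500000); Gamma_sss = 0.000000, Gamma_sst = 0.000000, Gamma_stt = 0.000000, Gamma_tss = 0.000000, Gamma_tst = 0.000000, Gamma_ttt = 0.000000
  tau = 1.000000: gamma = (-0.500000, -0.125000), gamma' = (0.000000, -0.500000); Gamma_sss = 0.000000, Gamma_sst = 0.000000, Gamma_stt = 0.000000, Gamma_tss = 0.000000, Gamma_tst = 0.000000, Gamma_ttt = 0.000000
step 0: V^s = 2.0000, V^t = -0.1250
step 1: k1 = (0.000000, 0.000000), k2 = (0.000000, 0.000000), k3 = (0.000000, 0.000000), k4 = (0.000000, 0.000000); V <- V + (h/6)(k1 + 2k2 + 2k3 + k4): V^s = 2.0000, V^t = -0.1250
step 2: k1 = (0.000000, 0.000000), k2 = (0.000000, 0.000000), k3 = (0.000000, 0.000000), k4 = (0.000000, 0.000000); V <- V + (h/6)(k1 + 2k2 + 2k3 + k4): V^s = 2.0000, V^t = -0.1250


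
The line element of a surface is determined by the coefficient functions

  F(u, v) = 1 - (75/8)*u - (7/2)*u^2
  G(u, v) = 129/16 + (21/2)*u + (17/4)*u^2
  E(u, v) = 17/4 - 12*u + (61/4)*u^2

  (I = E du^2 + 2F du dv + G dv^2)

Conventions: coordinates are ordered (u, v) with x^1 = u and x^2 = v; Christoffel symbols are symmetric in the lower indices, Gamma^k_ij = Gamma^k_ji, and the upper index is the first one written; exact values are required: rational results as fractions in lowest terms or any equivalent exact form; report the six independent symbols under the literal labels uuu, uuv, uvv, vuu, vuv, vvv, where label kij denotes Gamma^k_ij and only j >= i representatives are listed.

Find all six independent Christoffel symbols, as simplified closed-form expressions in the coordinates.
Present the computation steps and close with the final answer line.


E = 17/4 - 12*u + (61/4)*u^2; F = 1 - (75/8)*u - (7/2)*u^2; G = 129/16 + (21/2)*u + (17/4)*u^2
Gamma^k_ij = (1/2) g^{kl} (d_i g_jl + d_j g_il - d_l g_ij), with g^inv = (1/(EG-F^2)) [[G, -F], [-F, E]]
first partials: E_u = -12 + (61/2)*u, E_v = 0, F_u = -75/8 - 7*u, F_v = 0, G_u = 21/2 + (17/2)*u, G_v = 0
D = EG - F^2 = 2129/64 - (267/8)*u - (527/8)*u^2 + (87/2)*u^3 + (841/16)*u^4
expanded: Gamma^u_uu = (G E_u - 2F F_u + F E_v)/(2D), Gamma^u_uv = (G E_v - F G_u)/(2D), Gamma^u_vv = (2G F_v - G G_u - F G_v)/(2D), Gamma^v_uu = (2E F_u - E E_v - F E_u)/(2D), Gamma^v_uv = (E G_u - F E_v)/(2D), Gamma^v_vv = (E G_v - 2F F_v + F G_u)/(2D); substitute and cancel common factors

Answer: Gamma_uuu = (2580*u^3 + 2316*u^2 - 1340*u - 2496)/(3364*u^4 + 2784*u^3 - 4216*u^2 - 2136*u + 2129), Gamma_uuv = (952*u^3 + 3726*u^2 + 2878*u - 336)/(3364*u^4 + 2784*u^3 - 4216*u^2 - 2136*u + 2129), Gamma_uvv = (-1156*u^3 - 4284*u^2 - 5721*u - 2709)/(3364*u^4 + 2784*u^3 - 4216*u^2 - 2136*u + 2129), Gamma_vuu = (-3416*u^3 + 4032*u^2 + 720*u - 2166)/(3364*u^4 + 2784*u^3 - 4216*u^2 - 2136*u + 2129), Gamma_vuv = (4148*u^3 + 1860*u^2 - 2876*u + 1428)/(3364*u^4 + 2784*u^3 - 4216*u^2 - 2136*u + 2129), Gamma_vvv = (-952*u^3 - 3726*u^2 - 2878*u + 336)/(3364*u^4 + 2784*u^3 - 4216*u^2 - 2136*u + 2129)


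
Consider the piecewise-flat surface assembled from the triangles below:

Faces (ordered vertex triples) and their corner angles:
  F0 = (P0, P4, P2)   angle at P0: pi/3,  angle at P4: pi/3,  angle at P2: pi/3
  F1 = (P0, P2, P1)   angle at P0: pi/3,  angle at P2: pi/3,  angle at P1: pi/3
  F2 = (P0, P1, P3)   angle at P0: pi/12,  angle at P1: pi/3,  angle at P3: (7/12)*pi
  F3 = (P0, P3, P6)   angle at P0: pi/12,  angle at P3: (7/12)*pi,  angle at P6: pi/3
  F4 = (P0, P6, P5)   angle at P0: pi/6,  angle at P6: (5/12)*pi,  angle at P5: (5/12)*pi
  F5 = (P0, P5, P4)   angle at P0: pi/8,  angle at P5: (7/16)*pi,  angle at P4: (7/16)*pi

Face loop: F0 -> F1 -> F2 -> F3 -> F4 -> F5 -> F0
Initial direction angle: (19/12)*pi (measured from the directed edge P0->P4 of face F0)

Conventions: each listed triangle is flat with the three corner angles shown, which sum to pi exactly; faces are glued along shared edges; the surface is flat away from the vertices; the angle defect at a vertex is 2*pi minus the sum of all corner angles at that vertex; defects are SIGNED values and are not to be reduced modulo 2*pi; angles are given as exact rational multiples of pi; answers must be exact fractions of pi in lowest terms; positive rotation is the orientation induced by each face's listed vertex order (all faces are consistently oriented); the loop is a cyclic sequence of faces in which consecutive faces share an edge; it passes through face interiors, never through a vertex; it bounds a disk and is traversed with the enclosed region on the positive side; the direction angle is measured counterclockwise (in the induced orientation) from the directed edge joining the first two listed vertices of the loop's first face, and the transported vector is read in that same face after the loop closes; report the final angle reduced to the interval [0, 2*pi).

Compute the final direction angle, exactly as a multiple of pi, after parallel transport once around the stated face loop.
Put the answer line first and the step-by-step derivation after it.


Answer: final direction angle = (11/24)*pi

enclosed vertex P0: corner angles sum to (9/8)*pi, defect = 2*pi - (9/8)*pi = (7/8)*pi
final direction = starting direction + enclosed defect total, reduced mod 2*pi (induced orientation)
final angle = (19/12)*pi + (7/8)*pi = (11/24)*pi (mod 2*pi)


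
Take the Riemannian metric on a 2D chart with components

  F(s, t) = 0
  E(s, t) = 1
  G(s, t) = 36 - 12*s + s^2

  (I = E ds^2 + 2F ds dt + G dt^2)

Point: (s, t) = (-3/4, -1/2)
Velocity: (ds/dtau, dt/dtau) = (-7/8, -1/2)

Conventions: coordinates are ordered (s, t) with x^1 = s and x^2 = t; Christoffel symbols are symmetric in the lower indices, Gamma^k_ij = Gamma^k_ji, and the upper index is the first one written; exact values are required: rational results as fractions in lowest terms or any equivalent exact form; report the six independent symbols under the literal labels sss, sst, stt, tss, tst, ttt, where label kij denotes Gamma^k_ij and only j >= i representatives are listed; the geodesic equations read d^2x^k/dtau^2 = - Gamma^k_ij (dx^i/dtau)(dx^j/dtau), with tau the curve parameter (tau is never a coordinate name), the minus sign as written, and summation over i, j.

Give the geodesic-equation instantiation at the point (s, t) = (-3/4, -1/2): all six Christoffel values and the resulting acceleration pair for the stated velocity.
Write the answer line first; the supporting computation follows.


Answer: Gamma_sss = 0, Gamma_sst = 0, Gamma_stt = 27/4, Gamma_tss = 0, Gamma_tst = -4/27, Gamma_ttt = 0; accelerations (d^2s/dtau^2, d^2t/dtau^2) = (-27/16, 7/54)

E = 1, F = 0, G = 729/16 at the point
E_s = 0, E_t = 0, F_s = 0, F_t = 0, G_s = -27/2, G_t = 0
EG - F^2 = 729/16;  g^inv = (16/729) * [[729/16, 0], [0, 1]]
first-kind symbols [ij,l] = (1/2)(d_i g_jl + d_j g_il - d_l g_ij): [ss,s] = E_s/2 = 0, [ss,t] = F_s - E_t/2 = 0, [st,s] = E_t/2 = 0, [st,t] = G_s/2 = -27/4, [tt,s] = F_t - G_s/2 = 27/4, [tt,t] = G_t/2 = 0
Gamma^s_ij = (G*[ij,s] - F*[ij,t])/(EG - F^2), Gamma^t_ij = (E*[ij,t] - F*[ij,s])/(EG - F^2)
Gamma_sss = 0, Gamma_sst = 0, Gamma_stt = 27/4, Gamma_tss = 0, Gamma_tst = -4/27, Gamma_ttt = 0
d^2s/dtau^2 = -(Gamma_sss*(-7/8)^2 + 2*Gamma_sst*(-7/8)*(-1/2) + Gamma_stt*(-1/2)^2) = -27/16
d^2t/dtau^2 = -(Gamma_tss*(-7/8)^2 + 2*Gamma_tst*(-7/8)*(-1/2) + Gamma_ttt*(-1/2)^2) = 7/54


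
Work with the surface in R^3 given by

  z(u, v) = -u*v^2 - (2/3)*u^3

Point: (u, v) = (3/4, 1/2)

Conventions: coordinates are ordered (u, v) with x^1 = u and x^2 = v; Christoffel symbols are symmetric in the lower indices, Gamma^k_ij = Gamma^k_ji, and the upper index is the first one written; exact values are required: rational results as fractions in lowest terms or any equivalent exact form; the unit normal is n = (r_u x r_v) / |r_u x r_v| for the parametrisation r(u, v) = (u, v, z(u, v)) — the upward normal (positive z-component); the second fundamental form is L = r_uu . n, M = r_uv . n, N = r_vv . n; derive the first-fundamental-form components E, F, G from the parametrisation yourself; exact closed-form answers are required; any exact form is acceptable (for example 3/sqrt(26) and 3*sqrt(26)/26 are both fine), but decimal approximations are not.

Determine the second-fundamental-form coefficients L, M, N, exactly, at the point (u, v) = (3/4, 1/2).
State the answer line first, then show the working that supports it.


Answer: L = -24*sqrt(221)/221, M = -8*sqrt(221)/221, N = -12*sqrt(221)/221

z_u = -11/8, z_v = -3/4, z_uu = -3, z_uv = -1, z_vv = -3/2
E = 185/64, F = 33/32, G = 25/16; answer radicand W^2 = 221/64
unnormalised second-form numerators: l = -3, m = -1, n = -3/2; L = l/sqrt(221/64), and similarly M = m/sqrt(W^2), N = n/sqrt(W^2)


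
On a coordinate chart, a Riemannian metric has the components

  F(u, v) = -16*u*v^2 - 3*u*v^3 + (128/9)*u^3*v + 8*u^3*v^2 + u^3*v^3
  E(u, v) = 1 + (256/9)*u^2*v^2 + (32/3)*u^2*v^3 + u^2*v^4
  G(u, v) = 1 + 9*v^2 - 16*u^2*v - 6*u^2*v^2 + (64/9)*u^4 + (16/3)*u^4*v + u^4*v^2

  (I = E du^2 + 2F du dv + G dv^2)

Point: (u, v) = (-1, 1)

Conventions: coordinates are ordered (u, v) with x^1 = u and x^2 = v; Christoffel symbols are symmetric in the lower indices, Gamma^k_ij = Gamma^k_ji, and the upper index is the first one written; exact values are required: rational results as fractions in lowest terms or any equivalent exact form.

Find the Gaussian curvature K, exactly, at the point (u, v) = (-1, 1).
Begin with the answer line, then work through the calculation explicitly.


Answer: K = -2691/69938

E = 370/9, F = -38/9, G = 13/9, EG - F^2 = 374/9 at the point
E_u = -722/9, E_v = 836/9, F_u = 152/3, F_v = 70/9, G_u = -88/9, G_v = -8/3
E_vv = 1196/9, F_uv = 176/3, G_uu = 352/3
By Brioschi, K is (det M1 - det M2) divided by (EG - F^2) squared.
M1 = [[-E_vv/2 + F_uv - G_uu/2, E_u/2, F_u - E_v/2], [F_v - G_u/2, E, F], [G_v/2, F, G]] = [[-598/9, -361/9, 38/9], [38/3, 370/9, -38/9], [-4/3, -38/9, 13/9]]; det M1 = -182042/81
M2 = [[0, E_v/2, G_u/2], [E_v/2, E, F], [G_u/2, F, G]] = [[0, 418/9, -44/9], [418/9, 370/9, -38/9], [-44/9, -38/9, 13/9]]; det M2 = -176660/81
det M1 - det M2 = -598/9; K = -598/9 / (374/9)^2 = -2691/69938


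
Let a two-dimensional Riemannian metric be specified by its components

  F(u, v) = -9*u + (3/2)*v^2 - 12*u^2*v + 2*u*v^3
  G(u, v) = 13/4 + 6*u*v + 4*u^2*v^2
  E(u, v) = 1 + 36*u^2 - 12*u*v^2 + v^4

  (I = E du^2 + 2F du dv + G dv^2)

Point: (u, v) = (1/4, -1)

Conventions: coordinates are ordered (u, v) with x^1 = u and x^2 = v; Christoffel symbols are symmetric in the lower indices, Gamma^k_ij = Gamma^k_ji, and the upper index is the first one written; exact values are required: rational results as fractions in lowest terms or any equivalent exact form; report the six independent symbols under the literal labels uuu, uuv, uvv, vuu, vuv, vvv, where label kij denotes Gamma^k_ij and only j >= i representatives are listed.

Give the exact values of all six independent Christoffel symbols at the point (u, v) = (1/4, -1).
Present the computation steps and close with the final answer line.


E = 5/4, F = -1/2, G = 2 at the point
E_u = 6, E_v = 2, F_u = -5, F_v = -9/4, G_u = -4, G_v = 1
EG - F^2 = 9/4;  g^inv = (4/9) * [[2, 1/2], [1/2, 5/4]]
first-kind symbols [ij,l] = (1/2)(d_i g_jl + d_j g_il - d_l g_ij): [uu,u] = E_u/2 = 3, [uu,v] = F_u - E_v/2 = -6, [uv,u] = E_v/2 = 1, [uv,v] = G_u/2 = -2, [vv,u] = F_v - G_u/2 = -1/4, [vv,v] = G_v/2 = 1/2
Gamma^u_ij = (G*[ij,u] - F*[ij,v])/(EG - F^2), Gamma^v_ij = (E*[ij,v] - F*[ij,u])/(EG - F^2)

Answer: Gamma_uuu = 4/3, Gamma_uuv = 4/9, Gamma_uvv = -1/9, Gamma_vuu = -8/3, Gamma_vuv = -8/9, Gamma_vvv = 2/9


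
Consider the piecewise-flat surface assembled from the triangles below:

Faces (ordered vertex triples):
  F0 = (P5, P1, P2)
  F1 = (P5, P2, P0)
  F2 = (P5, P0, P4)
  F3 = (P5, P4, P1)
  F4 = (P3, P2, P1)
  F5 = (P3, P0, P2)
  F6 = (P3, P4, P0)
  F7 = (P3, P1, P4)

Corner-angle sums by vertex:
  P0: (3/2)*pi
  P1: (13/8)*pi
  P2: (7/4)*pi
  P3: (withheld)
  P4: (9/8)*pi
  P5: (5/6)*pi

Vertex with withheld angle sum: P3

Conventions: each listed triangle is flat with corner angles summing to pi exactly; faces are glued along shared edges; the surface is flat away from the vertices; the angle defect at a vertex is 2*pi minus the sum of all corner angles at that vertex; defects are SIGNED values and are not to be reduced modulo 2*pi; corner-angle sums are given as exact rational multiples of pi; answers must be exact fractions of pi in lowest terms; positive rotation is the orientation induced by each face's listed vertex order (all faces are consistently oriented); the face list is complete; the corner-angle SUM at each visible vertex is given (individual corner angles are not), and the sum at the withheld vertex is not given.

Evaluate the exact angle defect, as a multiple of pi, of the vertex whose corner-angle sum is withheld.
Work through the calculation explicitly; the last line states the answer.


V = 6, E = 12, F = 8; chi = V - E + F = 2
Gauss-Bonnet: total defect = 2*pi*chi = 4*pi; visible defects sum to (19/6)*pi

Answer: defect(P3) = (5/6)*pi


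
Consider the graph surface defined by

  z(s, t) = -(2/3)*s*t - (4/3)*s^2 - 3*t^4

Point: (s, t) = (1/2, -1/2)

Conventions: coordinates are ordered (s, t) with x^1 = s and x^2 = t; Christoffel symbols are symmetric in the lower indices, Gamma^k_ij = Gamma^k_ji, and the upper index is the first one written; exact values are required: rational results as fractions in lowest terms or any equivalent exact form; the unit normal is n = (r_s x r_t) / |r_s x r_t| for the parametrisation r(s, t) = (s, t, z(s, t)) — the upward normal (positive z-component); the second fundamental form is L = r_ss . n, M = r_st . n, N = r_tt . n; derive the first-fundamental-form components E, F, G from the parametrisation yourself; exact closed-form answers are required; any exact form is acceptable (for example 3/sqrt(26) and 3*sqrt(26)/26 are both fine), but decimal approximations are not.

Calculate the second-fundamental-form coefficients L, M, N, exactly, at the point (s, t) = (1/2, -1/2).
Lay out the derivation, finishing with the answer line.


z_s = -1, z_t = 7/6, z_ss = -8/3, z_st = -2/3, z_tt = -9
E = 2, F = -7/6, G = 85/36; answer radicand W^2 = 121/36
unnormalised second-form numerators: l = -8/3, m = -2/3, n = -9; L = l/sqrt(121/36), and similarly M = m/sqrt(W^2), N = n/sqrt(W^2)

Answer: L = -16/11, M = -4/11, N = -54/11


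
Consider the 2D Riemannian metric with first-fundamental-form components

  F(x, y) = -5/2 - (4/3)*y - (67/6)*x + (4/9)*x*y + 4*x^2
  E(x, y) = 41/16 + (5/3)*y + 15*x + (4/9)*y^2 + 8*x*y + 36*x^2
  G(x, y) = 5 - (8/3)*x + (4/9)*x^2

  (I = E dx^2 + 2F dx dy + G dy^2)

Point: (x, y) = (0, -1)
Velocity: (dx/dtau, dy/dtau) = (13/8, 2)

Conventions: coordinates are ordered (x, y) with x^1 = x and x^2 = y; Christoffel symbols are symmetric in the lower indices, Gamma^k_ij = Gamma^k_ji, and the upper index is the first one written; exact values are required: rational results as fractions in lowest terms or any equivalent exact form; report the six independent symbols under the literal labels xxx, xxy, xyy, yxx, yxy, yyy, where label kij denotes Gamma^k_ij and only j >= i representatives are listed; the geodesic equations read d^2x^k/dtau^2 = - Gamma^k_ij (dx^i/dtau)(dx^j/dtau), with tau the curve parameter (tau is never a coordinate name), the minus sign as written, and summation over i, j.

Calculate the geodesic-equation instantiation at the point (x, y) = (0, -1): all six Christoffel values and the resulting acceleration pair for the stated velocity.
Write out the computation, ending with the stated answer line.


E = 193/144, F = -7/6, G = 5 at the point
E_x = 7, E_y = 7/9, F_x = -209/18, F_y = -4/3, G_x = -8/3, G_y = 0
EG - F^2 = 769/144;  g^inv = (144/769) * [[5, 7/6], [7/6, 193/144]]
first-kind symbols [ij,l] = (1/2)(d_i g_jl + d_j g_il - d_l g_ij): [xx,x] = E_x/2 = 7/2, [xx,y] = F_x - E_y/2 = -12, [xy,x] = E_y/2 = 7/18, [xy,y] = G_x/2 = -4/3, [yy,x] = F_y - G_x/2 = 0, [yy,y] = G_y/2 = 0
Gamma^x_ij = (G*[ij,x] - F*[ij,y])/(EG - F^2), Gamma^y_ij = (E*[ij,y] - F*[ij,x])/(EG - F^2)
Gamma_xxx = 504/769, Gamma_xxy = 56/769, Gamma_xyy = 0, Gamma_yxx = -1728/769, Gamma_yxy = -192/769, Gamma_yyy = 0
d^2x/dtau^2 = -(Gamma_xxx*(13/8)^2 + 2*Gamma_xxy*(13/8)*(2) + Gamma_xyy*(2)^2) = -13559/6152
d^2y/dtau^2 = -(Gamma_yxx*(13/8)^2 + 2*Gamma_yxy*(13/8)*(2) + Gamma_yyy*(2)^2) = 5811/769

Answer: Gamma_xxx = 504/769, Gamma_xxy = 56/769, Gamma_xyy = 0, Gamma_yxx = -1728/769, Gamma_yxy = -192/769, Gamma_yyy = 0; accelerations (d^2x/dtau^2, d^2y/dtau^2) = (-13559/6152, 5811/769)


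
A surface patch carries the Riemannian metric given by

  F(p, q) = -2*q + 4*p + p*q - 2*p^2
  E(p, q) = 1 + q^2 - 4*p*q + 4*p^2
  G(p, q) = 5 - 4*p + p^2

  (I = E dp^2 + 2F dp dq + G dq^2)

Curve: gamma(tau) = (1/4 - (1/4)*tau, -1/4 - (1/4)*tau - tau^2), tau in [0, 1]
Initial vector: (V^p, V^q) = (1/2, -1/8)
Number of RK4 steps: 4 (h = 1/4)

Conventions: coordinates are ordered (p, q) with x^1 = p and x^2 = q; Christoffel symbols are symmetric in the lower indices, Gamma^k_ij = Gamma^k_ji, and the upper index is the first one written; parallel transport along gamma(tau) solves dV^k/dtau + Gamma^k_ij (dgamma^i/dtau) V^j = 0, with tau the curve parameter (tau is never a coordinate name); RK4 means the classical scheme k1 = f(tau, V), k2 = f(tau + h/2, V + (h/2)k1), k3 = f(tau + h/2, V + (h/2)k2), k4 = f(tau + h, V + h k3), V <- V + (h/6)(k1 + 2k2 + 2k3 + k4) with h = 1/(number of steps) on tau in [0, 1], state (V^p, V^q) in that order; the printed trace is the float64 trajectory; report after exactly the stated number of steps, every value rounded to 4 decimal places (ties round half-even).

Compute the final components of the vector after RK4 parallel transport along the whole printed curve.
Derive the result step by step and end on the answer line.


gamma'(tau) = (-1/4, -1/4 - 2*tau); f(tau, V)^k = -Gamma^k_ij(gamma(tau)) gamma'^i(tau) V^j; h = 1/4; intermediate values shown to 6 dp
curve data and Christoffel symbols at the stage parameters:
  tau = 0.000000: gamma = (0.250000, -0.250000), gamma' = (-0.250000, -0.250000); Gamma_ppp = 0.324324, Gamma_ppq = -0.162162, Gamma_pqq = 0.000000, Gamma_qpp = 0.756757, Gamma_qpq = -0.378378, Gamma_qqq = 0.000000
  tau = 0.125000: gamma = (0.218750, -0.296875), gamma' = (-0.250000, -0.500000); Gamma_ppp = 0.311694, Gamma_ppq = -0.155847, Gamma_pqq = 0.000000, Gamma_qpp = 0.756023, Gamma_qpq = -0.378012, Gamma_qqq = 0.000000
  tau = 0.250000: gamma = (0.187500, -0.375000), gamma' = (-0.250000, -0.750000); Gamma_ppp = 0.309428, Gamma_ppq = -0.154714, Gamma_pqq = 0.000000, Gamma_qpp = 0.747784, Gamma_qpq = -0.373892, Gamma_qqq = 0.000000
  tau = 0.375000: gamma = (0.156250, -0.484375), gamma' = (-0.250000, -1.000000); Gamma_ppp = 0.316570, Gamma_ppq = -0.158285, Gamma_pqq = 0.000000, Gamma_qpp = 0.732457, Gamma_qpq = -0.366229, Gamma_qqq = 0.000000
  tau = 0.500000: gamma = (0.125000, -0.625000), gamma' = (-0.250000, -1.250000); Gamma_ppp = 0.331361, Gamma_ppq = -0.165680, Gamma_pqq = 0.000000, Gamma_qpp = 0.710059, Gamma_qpq = -0.355030, Gamma_qqq = 0.000000
  tau = 0.625000: gamma = (0.093750, -0.796875), gamma' = (-0.250000, -1.500000); Gamma_ppp = 0.351388, Gamma_ppq = -0.175694, Gamma_pqq = 0.000000, Gamma_qpp = 0.680465, Gamma_qpq = -0.340233, Gamma_qqq = 0.000000
  tau = 0.750000: gamma = (0.062500, -1.000000), gamma' = (-0.250000, -1.750000); Gamma_ppp = 0.373783, Gamma_ppq = -0.186892, Gamma_pqq = 0.000000, Gamma_qpp = 0.643738, Gamma_qpq = -0.321869, Gamma_qqq = 0.000000
  tau = 0.875000: gamma = (0.031250, -1.234375), gamma' = (-0.250000, -2.000000); Gamma_ppp = 0.395518, Gamma_ppq = -0.197759, Gamma_pqq = 0.000000, Gamma_qpp = 0.600424, Gamma_qpq = -0.300212, Gamma_qqq = 0.000000
  tau = 1.000000: gamma = (0.000000, -1.500000), gamma' = (-0.250000, -2.250000); Gamma_ppp = 0.413793, Gamma_ppq = -0.206897, Gamma_pqq = 0.000000, Gamma_qpp = 0.551724, Gamma_qpq = -0.275862, Gamma_qqq = 0.000000
step 0: V^p = 0.5000, V^q = -0.1250
step 1: k1 = (0.025338, 0.059122), k2 = (0.004582, 0.011114), k3 = (0.004816, 0.011682), k4 = (-0.014664, -0.035438); V <- V + (h/6)(k1 + 2k2 + 2k3 + k4): V^p = 0.5012, V^q = -0.1221
step 2: k1 = (-0.014664, -0.035437), k2 = (-0.034516, -0.079860), k3 = (-0.034100, -0.078898), k4 = (-0.055349, -0.118604); V <- V + (h/6)(k1 + 2k2 + 2k3 + k4): V^p = 0.4926, V^q = -0.1418
step 3: k1 = (-0.055338, -0.118581), k2 = (-0.078453, -0.151924), k3 = (-0.077762, -0.150586), k4 = (-0.102153, -0.175930); V <- V + (h/6)(k1 + 2k2 + 2k3 + k4): V^p = 0.4730, V^q = -0.1792
step 4: k1 = (-0.102128, -0.175887), k2 = (-0.126578, -0.192155), k3 = (-0.125571, -0.190626), k4 = (-0.148161, -0.197548); V <- V + (h/6)(k1 + 2k2 + 2k3 + k4): V^p = 0.4416, V^q = -0.2267

Answer: V^p = 0.4416, V^q = -0.2267
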